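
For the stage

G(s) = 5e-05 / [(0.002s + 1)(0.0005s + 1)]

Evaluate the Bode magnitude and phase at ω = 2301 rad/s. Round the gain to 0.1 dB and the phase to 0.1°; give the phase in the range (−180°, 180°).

At ω = 2301 rad/s:
pole (1 + j2301·0.002) = 1 + j4.602 → |·| ≈ 4.7094, ∠ ≈ 77.74°
pole (1 + j2301·0.0005) = 1 + j1.1505 → |·| ≈ 1.5244, ∠ ≈ 49.00°
|G| = 5e-05 · 1 / (4.7094 · 1.5244) ≈ 6.9647e-06
Gain = 20 log₁₀(6.9647e-06) ≈ -103.14 dB
∠G = (0°) − (77.74° + 49.00°) = -126.74°

-103.1 dB, -126.7°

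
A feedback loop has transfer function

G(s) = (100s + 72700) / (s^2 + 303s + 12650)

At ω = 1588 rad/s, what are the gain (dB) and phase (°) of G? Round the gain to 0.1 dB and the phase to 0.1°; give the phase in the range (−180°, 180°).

-23.3 dB, -103.7°

Substitute s = j1588:
Numerator: 100(j1588) + 72700 = 72700 + j158800
Denominator: (j1588)^2 + 303(j1588) + 12650 = -2509094 + j481164
|N| = √(72700² + 158800²) ≈ 1.7465e+05, ∠N ≈ 65.40°
|D| = √(2509094² + 481164²) ≈ 2.5548e+06, ∠D ≈ 169.14°
|G| = 1.7465e+05 / 2.5548e+06 ≈ 0.068362
Gain = 20 log₁₀(0.068362) ≈ -23.30 dB
∠G = 65.40° − 169.14° = -103.74°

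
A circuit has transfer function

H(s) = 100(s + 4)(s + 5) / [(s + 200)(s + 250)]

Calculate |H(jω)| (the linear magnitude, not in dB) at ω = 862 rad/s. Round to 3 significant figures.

At s = jω = j862:
zero (s+4): 4 + j862 → |·| = √(4²+862²) = √743060 ≈ 862.01, ∠ = arctan(862/4) ≈ 89.73°
zero (s+5): 5 + j862 → |·| = √(5²+862²) = √743069 ≈ 862.01, ∠ = arctan(862/5) ≈ 89.67°
pole (s+200): 200 + j862 → |·| = √(200²+862²) = √783044 ≈ 884.9, ∠ = arctan(862/200) ≈ 76.94°
pole (s+250): 250 + j862 → |·| = √(250²+862²) = √805544 ≈ 897.52, ∠ = arctan(862/250) ≈ 73.83°
|H| = 100 · 7.4306e+05 / 7.9422e+05 ≈ 93.558

93.6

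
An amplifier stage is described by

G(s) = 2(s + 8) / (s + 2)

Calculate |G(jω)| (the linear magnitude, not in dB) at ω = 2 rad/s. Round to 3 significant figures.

At s = jω = j2:
zero (s+8): 8 + j2 → |·| = √(8²+2²) = √68 ≈ 8.2462, ∠ = arctan(2/8) ≈ 14.04°
pole (s+2): 2 + j2 → |·| = √(2²+2²) = √8 ≈ 2.8284, ∠ = arctan(2/2) ≈ 45.00°
|G| = 2 · 8.2462 / 2.8284 ≈ 5.831

5.83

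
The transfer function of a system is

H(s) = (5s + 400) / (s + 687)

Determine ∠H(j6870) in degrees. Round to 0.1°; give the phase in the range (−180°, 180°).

5.0°

Substitute s = j6870:
Numerator: 5(j6870) + 400 = 400 + j34350
Denominator: (j6870) + 687 = 687 + j6870
|N| = √(400² + 34350²) ≈ 34352, ∠N ≈ 89.33°
|D| = √(687² + 6870²) ≈ 6904.3, ∠D ≈ 84.29°
∠H = 89.33° − 84.29° = 5.04°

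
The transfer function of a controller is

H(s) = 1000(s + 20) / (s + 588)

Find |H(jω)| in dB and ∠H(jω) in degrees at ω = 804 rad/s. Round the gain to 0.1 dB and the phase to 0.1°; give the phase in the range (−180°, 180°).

At s = jω = j804:
zero (s+20): 20 + j804 → |·| = √(20²+804²) = √646816 ≈ 804.25, ∠ = arctan(804/20) ≈ 88.58°
pole (s+588): 588 + j804 → |·| = √(588²+804²) = √992160 ≈ 996.07, ∠ = arctan(804/588) ≈ 53.82°
|H| = 1000 · 804.25 / 996.07 ≈ 807.42
Gain = 20 log₁₀(807.42) ≈ 58.14 dB
∠H = 88.58° − 53.82° = 34.76°

58.1 dB, 34.8°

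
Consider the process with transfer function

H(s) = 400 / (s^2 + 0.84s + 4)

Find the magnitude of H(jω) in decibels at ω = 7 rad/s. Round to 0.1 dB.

18.9 dB

At s = jω = j7:
quadratic: (j7)² + 0.84·j7 + 4 = -45 + j5.88 → |·| ≈ 45.383, ∠ ≈ 172.56°
|H| = 400 / 45.383 ≈ 8.8139
Gain = 20 log₁₀(8.8139) ≈ 18.90 dB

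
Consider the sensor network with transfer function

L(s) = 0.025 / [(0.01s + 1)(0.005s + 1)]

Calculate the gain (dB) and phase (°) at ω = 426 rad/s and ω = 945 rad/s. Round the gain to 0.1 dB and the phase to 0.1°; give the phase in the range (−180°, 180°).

At ω = 426 rad/s:
pole (1 + j426·0.01) = 1 + j4.26 → |·| ≈ 4.3758, ∠ ≈ 76.79°
pole (1 + j426·0.005) = 1 + j2.13 → |·| ≈ 2.3531, ∠ ≈ 64.85°
|L| = 0.025 · 1 / (4.3758 · 2.3531) ≈ 0.002428
Gain = 20 log₁₀(0.002428) ≈ -52.30 dB
∠L = (0°) − (76.79° + 64.85°) = -141.64°

At ω = 945 rad/s:
pole (1 + j945·0.01) = 1 + j9.45 → |·| ≈ 9.5028, ∠ ≈ 83.96°
pole (1 + j945·0.005) = 1 + j4.725 → |·| ≈ 4.8297, ∠ ≈ 78.05°
|L| = 0.025 · 1 / (9.5028 · 4.8297) ≈ 0.00054471
Gain = 20 log₁₀(0.00054471) ≈ -65.28 dB
∠L = (0°) − (83.96° + 78.05°) = -162.01°

ω = 426: -52.3 dB, -141.6°; ω = 945: -65.3 dB, -162.0°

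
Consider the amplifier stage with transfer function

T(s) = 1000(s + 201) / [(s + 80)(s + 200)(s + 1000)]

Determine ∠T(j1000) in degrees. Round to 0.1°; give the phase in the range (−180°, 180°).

At s = jω = j1000:
zero (s+201): 201 + j1000 → |·| = √(201²+1000²) = √1040401 ≈ 1020, ∠ = arctan(1000/201) ≈ 78.63°
pole (s+80): 80 + j1000 → |·| = √(80²+1000²) = √1006400 ≈ 1003.2, ∠ = arctan(1000/80) ≈ 85.43°
pole (s+200): 200 + j1000 → |·| = √(200²+1000²) = √1040000 ≈ 1019.8, ∠ = arctan(1000/200) ≈ 78.69°
pole (s+1000): 1000 + j1000 → |·| = √(1000²+1000²) = √2000000 ≈ 1414.2, ∠ = arctan(1000/1000) ≈ 45.00°
∠T = 78.63° − 209.12° = -130.49°

-130.5°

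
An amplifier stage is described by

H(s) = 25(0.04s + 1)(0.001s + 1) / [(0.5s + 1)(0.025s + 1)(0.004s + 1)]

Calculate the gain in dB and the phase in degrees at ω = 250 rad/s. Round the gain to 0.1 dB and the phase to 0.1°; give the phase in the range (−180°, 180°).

At ω = 250 rad/s:
zero (1 + j250·0.04) = 1 + j10 → |·| ≈ 10.05, ∠ ≈ 84.29°
zero (1 + j250·0.001) = 1 + j0.25 → |·| ≈ 1.0308, ∠ ≈ 14.04°
pole (1 + j250·0.5) = 1 + j125 → |·| ≈ 125, ∠ ≈ 89.54°
pole (1 + j250·0.025) = 1 + j6.25 → |·| ≈ 6.3295, ∠ ≈ 80.91°
pole (1 + j250·0.004) = 1 + j1 → |·| ≈ 1.4142, ∠ ≈ 45.00°
|H| = 25 · 10.05 · 1.0308 / (125 · 6.3295 · 1.4142) ≈ 0.23147
Gain = 20 log₁₀(0.23147) ≈ -12.71 dB
∠H = (84.29° + 14.04°) − (89.54° + 80.91° + 45.00°) = -117.12°

-12.7 dB, -117.1°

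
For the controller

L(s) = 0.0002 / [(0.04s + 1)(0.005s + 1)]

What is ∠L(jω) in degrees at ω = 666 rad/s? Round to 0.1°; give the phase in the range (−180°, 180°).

At ω = 666 rad/s:
pole (1 + j666·0.04) = 1 + j26.64 → |·| ≈ 26.659, ∠ ≈ 87.85°
pole (1 + j666·0.005) = 1 + j3.33 → |·| ≈ 3.4769, ∠ ≈ 73.28°
∠L = (0°) − (87.85° + 73.28°) = -161.13°

-161.1°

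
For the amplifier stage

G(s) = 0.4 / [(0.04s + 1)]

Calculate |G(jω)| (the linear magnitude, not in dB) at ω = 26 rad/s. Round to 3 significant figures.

0.277

At ω = 26 rad/s:
pole (1 + j26·0.04) = 1 + j1.04 → |·| ≈ 1.4428, ∠ ≈ 46.12°
|G| = 0.4 · 1 / (1.4428) ≈ 0.27724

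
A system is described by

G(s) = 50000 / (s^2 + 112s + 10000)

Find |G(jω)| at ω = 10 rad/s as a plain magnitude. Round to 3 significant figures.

5.02

At s = jω = j10:
quadratic: (j10)² + 112·j10 + 10000 = 9900 + j1120 → |·| ≈ 9963.2, ∠ ≈ 6.45°
|G| = 50000 / 9963.2 ≈ 5.0185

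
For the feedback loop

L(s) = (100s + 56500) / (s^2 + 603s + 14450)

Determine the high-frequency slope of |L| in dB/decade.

Each pole contributes −20 dB/decade at high frequency; each zero contributes +20 dB/decade.
Net: 1 zero(s) − 2 pole(s) → -20 dB/decade.

-20 dB/decade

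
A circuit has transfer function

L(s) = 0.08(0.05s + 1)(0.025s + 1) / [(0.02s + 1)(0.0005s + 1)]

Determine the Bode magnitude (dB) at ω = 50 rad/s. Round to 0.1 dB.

At ω = 50 rad/s:
zero (1 + j50·0.05) = 1 + j2.5 → |·| ≈ 2.6926, ∠ ≈ 68.20°
zero (1 + j50·0.025) = 1 + j1.25 → |·| ≈ 1.6008, ∠ ≈ 51.34°
pole (1 + j50·0.02) = 1 + j1 → |·| ≈ 1.4142, ∠ ≈ 45.00°
pole (1 + j50·0.0005) = 1 + j0.025 → |·| ≈ 1.0003, ∠ ≈ 1.43°
|L| = 0.08 · 2.6926 · 1.6008 / (1.4142 · 1.0003) ≈ 0.24376
Gain = 20 log₁₀(0.24376) ≈ -12.26 dB

-12.3 dB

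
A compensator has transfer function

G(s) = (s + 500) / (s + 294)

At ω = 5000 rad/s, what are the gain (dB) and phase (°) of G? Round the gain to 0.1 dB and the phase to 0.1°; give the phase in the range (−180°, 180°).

At s = jω = j5000:
zero (s+500): 500 + j5000 → |·| = √(500²+5000²) = √25250000 ≈ 5024.9, ∠ = arctan(5000/500) ≈ 84.29°
pole (s+294): 294 + j5000 → |·| = √(294²+5000²) = √25086436 ≈ 5008.6, ∠ = arctan(5000/294) ≈ 86.63°
|G| = 1 · 5024.9 / 5008.6 ≈ 1.0033
Gain = 20 log₁₀(1.0033) ≈ 0.03 dB
∠G = 84.29° − 86.63° = -2.34°

0.0 dB, -2.3°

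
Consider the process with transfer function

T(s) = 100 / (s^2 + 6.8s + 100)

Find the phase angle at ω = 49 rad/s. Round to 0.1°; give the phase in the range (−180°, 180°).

-171.8°

At s = jω = j49:
quadratic: (j49)² + 6.8·j49 + 100 = -2301 + j333.2 → |·| ≈ 2325, ∠ ≈ 171.76°
∠T = 0.00° − 171.76° = -171.76°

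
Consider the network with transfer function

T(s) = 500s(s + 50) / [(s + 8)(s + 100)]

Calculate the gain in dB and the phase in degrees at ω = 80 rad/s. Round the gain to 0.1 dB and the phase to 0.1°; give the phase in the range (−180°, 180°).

51.3 dB, 25.0°

At s = jω = j80:
zero (s+50): 50 + j80 → |·| = √(50²+80²) = √8900 ≈ 94.34, ∠ = arctan(80/50) ≈ 57.99°
zero at origin: s = j80 → |·| = 80, ∠ = 90.00°
pole (s+8): 8 + j80 → |·| = √(8²+80²) = √6464 ≈ 80.399, ∠ = arctan(80/8) ≈ 84.29°
pole (s+100): 100 + j80 → |·| = √(100²+80²) = √16400 ≈ 128.06, ∠ = arctan(80/100) ≈ 38.66°
|T| = 500 · 7547.2 / 10296 ≈ 366.51
Gain = 20 log₁₀(366.51) ≈ 51.28 dB
∠T = 147.99° − 122.95° = 25.04°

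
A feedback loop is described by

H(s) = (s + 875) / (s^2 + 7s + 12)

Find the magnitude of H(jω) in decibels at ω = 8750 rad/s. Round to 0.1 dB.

Substitute s = j8750:
Numerator: (j8750) + 875 = 875 + j8750
Denominator: (j8750)^2 + 7(j8750) + 12 = -76562488 + j61250
|N| = √(875² + 8750²) ≈ 8793.6, ∠N ≈ 84.29°
|D| = √(76562488² + 61250²) ≈ 7.6563e+07, ∠D ≈ 179.95°
|H| = 8793.6 / 7.6563e+07 ≈ 0.00011485
Gain = 20 log₁₀(0.00011485) ≈ -78.80 dB

-78.8 dB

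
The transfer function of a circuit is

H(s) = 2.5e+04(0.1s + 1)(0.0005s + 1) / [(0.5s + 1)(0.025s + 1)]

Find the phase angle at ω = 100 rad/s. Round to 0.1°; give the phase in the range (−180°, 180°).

At ω = 100 rad/s:
zero (1 + j100·0.1) = 1 + j10 → |·| ≈ 10.05, ∠ ≈ 84.29°
zero (1 + j100·0.0005) = 1 + j0.05 → |·| ≈ 1.0012, ∠ ≈ 2.86°
pole (1 + j100·0.5) = 1 + j50 → |·| ≈ 50.01, ∠ ≈ 88.85°
pole (1 + j100·0.025) = 1 + j2.5 → |·| ≈ 2.6926, ∠ ≈ 68.20°
∠H = (84.29° + 2.86°) − (88.85° + 68.20°) = -69.90°

-69.9°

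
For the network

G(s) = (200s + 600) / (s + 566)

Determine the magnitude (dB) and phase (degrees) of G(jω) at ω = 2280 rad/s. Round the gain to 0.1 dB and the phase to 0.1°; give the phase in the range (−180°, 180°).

Substitute s = j2280:
Numerator: 200(j2280) + 600 = 600 + j456000
Denominator: (j2280) + 566 = 566 + j2280
|N| = √(600² + 456000²) ≈ 4.56e+05, ∠N ≈ 89.92°
|D| = √(566² + 2280²) ≈ 2349.2, ∠D ≈ 76.06°
|G| = 4.56e+05 / 2349.2 ≈ 194.11
Gain = 20 log₁₀(194.11) ≈ 45.76 dB
∠G = 89.92° − 76.06° = 13.86°

45.8 dB, 13.9°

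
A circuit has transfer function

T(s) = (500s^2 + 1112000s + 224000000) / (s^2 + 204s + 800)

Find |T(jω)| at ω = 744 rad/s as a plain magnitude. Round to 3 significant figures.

Substitute s = j744:
Numerator: 500(j744)^2 + 1112000(j744) + 224000000 = -52768000 + j827328000
Denominator: (j744)^2 + 204(j744) + 800 = -552736 + j151776
|N| = √(52768000² + 827328000²) ≈ 8.2901e+08, ∠N ≈ 93.65°
|D| = √(552736² + 151776²) ≈ 5.732e+05, ∠D ≈ 164.65°
|T| = 8.2901e+08 / 5.732e+05 ≈ 1446.3

1.45e+03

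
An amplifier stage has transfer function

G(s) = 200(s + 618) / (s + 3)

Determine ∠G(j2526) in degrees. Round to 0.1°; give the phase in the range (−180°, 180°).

-13.7°

At s = jω = j2526:
zero (s+618): 618 + j2526 → |·| = √(618²+2526²) = √6762600 ≈ 2600.5, ∠ = arctan(2526/618) ≈ 76.25°
pole (s+3): 3 + j2526 → |·| = √(3²+2526²) = √6380685 ≈ 2526, ∠ = arctan(2526/3) ≈ 89.93°
∠G = 76.25° − 89.93° = -13.68°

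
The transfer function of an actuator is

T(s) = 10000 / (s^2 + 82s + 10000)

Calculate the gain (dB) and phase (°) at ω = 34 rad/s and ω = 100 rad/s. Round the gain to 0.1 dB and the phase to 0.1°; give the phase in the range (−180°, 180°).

At s = jω = j34:
quadratic: (j34)² + 82·j34 + 10000 = 8844 + j2788 → |·| ≈ 9273, ∠ ≈ 17.50°
|T| = 10000 / 9273 ≈ 1.0784
Gain = 20 log₁₀(1.0784) ≈ 0.66 dB
∠T = 0.00° − 17.50° = -17.50°

At s = jω = j100:
quadratic: (j100)² + 82·j100 + 10000 = 0 + j8200 → |·| ≈ 8200, ∠ ≈ 90.00°
|T| = 10000 / 8200 ≈ 1.2195
Gain = 20 log₁₀(1.2195) ≈ 1.72 dB
∠T = 0.00° − 90.00° = -90.00°

ω = 34: 0.7 dB, -17.5°; ω = 100: 1.7 dB, -90.0°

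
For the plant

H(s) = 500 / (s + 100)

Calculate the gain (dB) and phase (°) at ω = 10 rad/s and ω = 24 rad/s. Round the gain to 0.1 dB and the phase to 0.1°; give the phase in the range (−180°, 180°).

ω = 10: 13.9 dB, -5.7°; ω = 24: 13.7 dB, -13.5°

At s = jω = j10:
pole (s+100): 100 + j10 → |·| = √(100²+10²) = √10100 ≈ 100.5, ∠ = arctan(10/100) ≈ 5.71°
|H| = 500 / 100.5 ≈ 4.9751
Gain = 20 log₁₀(4.9751) ≈ 13.94 dB
∠H = 0.00° − 5.71° = -5.71°

At s = jω = j24:
pole (s+100): 100 + j24 → |·| = √(100²+24²) = √10576 ≈ 102.84, ∠ = arctan(24/100) ≈ 13.50°
|H| = 500 / 102.84 ≈ 4.8619
Gain = 20 log₁₀(4.8619) ≈ 13.74 dB
∠H = 0.00° − 13.50° = -13.50°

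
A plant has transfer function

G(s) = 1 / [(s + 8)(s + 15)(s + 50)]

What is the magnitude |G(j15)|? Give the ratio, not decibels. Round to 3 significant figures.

At s = jω = j15:
pole (s+8): 8 + j15 → |·| = √(8²+15²) = √289 ≈ 17, ∠ = arctan(15/8) ≈ 61.93°
pole (s+15): 15 + j15 → |·| = √(15²+15²) = √450 ≈ 21.213, ∠ = arctan(15/15) ≈ 45.00°
pole (s+50): 50 + j15 → |·| = √(50²+15²) = √2725 ≈ 52.202, ∠ = arctan(15/50) ≈ 16.70°
|G| = 1 / 18825 ≈ 5.3121e-05

5.31e-05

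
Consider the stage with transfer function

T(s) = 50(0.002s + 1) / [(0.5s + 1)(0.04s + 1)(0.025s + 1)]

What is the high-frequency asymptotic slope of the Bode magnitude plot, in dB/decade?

Each pole contributes −20 dB/decade at high frequency; each zero contributes +20 dB/decade.
Net: 1 zero(s) − 3 pole(s) → -40 dB/decade.

-40 dB/decade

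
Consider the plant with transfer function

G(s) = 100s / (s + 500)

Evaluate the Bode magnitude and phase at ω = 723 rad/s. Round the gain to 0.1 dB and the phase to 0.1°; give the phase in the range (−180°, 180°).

At s = jω = j723:
zero at origin: s = j723 → |·| = 723, ∠ = 90.00°
pole (s+500): 500 + j723 → |·| = √(500²+723²) = √772729 ≈ 879.05, ∠ = arctan(723/500) ≈ 55.33°
|G| = 100 · 723 / 879.05 ≈ 82.248
Gain = 20 log₁₀(82.248) ≈ 38.30 dB
∠G = 90.00° − 55.33° = 34.67°

38.3 dB, 34.7°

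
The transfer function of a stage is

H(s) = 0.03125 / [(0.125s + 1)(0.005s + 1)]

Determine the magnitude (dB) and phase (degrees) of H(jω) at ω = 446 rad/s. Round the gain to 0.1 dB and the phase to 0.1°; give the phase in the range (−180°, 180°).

At ω = 446 rad/s:
pole (1 + j446·0.125) = 1 + j55.75 → |·| ≈ 55.759, ∠ ≈ 88.97°
pole (1 + j446·0.005) = 1 + j2.23 → |·| ≈ 2.444, ∠ ≈ 65.85°
|H| = 0.03125 · 1 / (55.759 · 2.444) ≈ 0.00022932
Gain = 20 log₁₀(0.00022932) ≈ -72.79 dB
∠H = (0°) − (88.97° + 65.85°) = -154.82°

-72.8 dB, -154.8°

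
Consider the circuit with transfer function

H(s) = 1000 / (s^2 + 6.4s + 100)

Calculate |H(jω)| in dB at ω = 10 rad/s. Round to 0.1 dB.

At s = jω = j10:
quadratic: (j10)² + 6.4·j10 + 100 = 0 + j64 → |·| ≈ 64, ∠ ≈ 90.00°
|H| = 1000 / 64 ≈ 15.625
Gain = 20 log₁₀(15.625) ≈ 23.88 dB

23.9 dB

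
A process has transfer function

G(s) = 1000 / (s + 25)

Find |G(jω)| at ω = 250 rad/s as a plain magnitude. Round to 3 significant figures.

Substitute s = j250:
Numerator: 1000 = 1000 + j0
Denominator: (j250) + 25 = 25 + j250
|N| = √(1000² + 0²) ≈ 1000, ∠N ≈ 0.00°
|D| = √(25² + 250²) ≈ 251.25, ∠D ≈ 84.29°
|G| = 1000 / 251.25 ≈ 3.9801

3.98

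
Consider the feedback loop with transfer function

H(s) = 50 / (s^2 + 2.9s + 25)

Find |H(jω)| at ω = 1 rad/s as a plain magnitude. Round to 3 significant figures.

2.07

At s = jω = j1:
quadratic: (j1)² + 2.9·j1 + 25 = 24 + j2.9 → |·| ≈ 24.175, ∠ ≈ 6.89°
|H| = 50 / 24.175 ≈ 2.0683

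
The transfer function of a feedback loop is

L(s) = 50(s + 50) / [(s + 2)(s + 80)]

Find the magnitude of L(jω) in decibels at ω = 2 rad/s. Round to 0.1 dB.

At s = jω = j2:
zero (s+50): 50 + j2 → |·| = √(50²+2²) = √2504 ≈ 50.04, ∠ = arctan(2/50) ≈ 2.29°
pole (s+2): 2 + j2 → |·| = √(2²+2²) = √8 ≈ 2.8284, ∠ = arctan(2/2) ≈ 45.00°
pole (s+80): 80 + j2 → |·| = √(80²+2²) = √6404 ≈ 80.025, ∠ = arctan(2/80) ≈ 1.43°
|L| = 50 · 50.04 / 226.34 ≈ 11.054
Gain = 20 log₁₀(11.054) ≈ 20.87 dB

20.9 dB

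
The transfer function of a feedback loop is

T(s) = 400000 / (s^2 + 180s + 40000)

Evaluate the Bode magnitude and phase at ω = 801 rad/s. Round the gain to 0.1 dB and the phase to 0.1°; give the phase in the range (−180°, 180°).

-3.8 dB, -166.5°

At s = jω = j801:
quadratic: (j801)² + 180·j801 + 40000 = -601601 + j144180 → |·| ≈ 6.1864e+05, ∠ ≈ 166.52°
|T| = 400000 / 6.1864e+05 ≈ 0.64658
Gain = 20 log₁₀(0.64658) ≈ -3.79 dB
∠T = 0.00° − 166.52° = -166.52°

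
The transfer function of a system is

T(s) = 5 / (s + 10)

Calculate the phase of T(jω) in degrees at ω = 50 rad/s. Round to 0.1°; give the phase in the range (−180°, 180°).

At s = jω = j50:
pole (s+10): 10 + j50 → |·| = √(10²+50²) = √2600 ≈ 50.99, ∠ = arctan(50/10) ≈ 78.69°
∠T = 0.00° − 78.69° = -78.69°

-78.7°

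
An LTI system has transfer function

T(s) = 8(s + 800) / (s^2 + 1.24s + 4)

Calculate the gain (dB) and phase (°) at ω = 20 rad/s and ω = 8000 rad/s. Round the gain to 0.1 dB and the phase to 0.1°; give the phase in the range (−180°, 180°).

ω = 20: 24.2 dB, -175.0°; ω = 8000: -60.0 dB, -95.7°

At s = jω = j20:
zero (s+800): 800 + j20 → |·| = √(800²+20²) = √640400 ≈ 800.25, ∠ = arctan(20/800) ≈ 1.43°
quadratic: (j20)² + 1.24·j20 + 4 = -396 + j24.8 → |·| ≈ 396.78, ∠ ≈ 176.42°
|T| = 8 · 800.25 / 396.78 ≈ 16.135
Gain = 20 log₁₀(16.135) ≈ 24.16 dB
∠T = 1.43° − 176.42° = -174.99°

At s = jω = j8000:
zero (s+800): 800 + j8000 → |·| = √(800²+8000²) = √64640000 ≈ 8039.9, ∠ = arctan(8000/800) ≈ 84.29°
quadratic: (j8000)² + 1.24·j8000 + 4 = -63999996 + j9920 → |·| ≈ 6.4e+07, ∠ ≈ 179.99°
|T| = 8 · 8039.9 / 6.4e+07 ≈ 0.001005
Gain = 20 log₁₀(0.001005) ≈ -59.96 dB
∠T = 84.29° − 179.99° = -95.70°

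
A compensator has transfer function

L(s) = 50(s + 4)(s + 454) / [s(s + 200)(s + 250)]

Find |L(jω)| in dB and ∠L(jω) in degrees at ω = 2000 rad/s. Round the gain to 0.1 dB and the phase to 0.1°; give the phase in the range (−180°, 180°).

-31.9 dB, -90.1°

At s = jω = j2000:
zero (s+4): 4 + j2000 → |·| = √(4²+2000²) = √4000016 ≈ 2000, ∠ = arctan(2000/4) ≈ 89.89°
zero (s+454): 454 + j2000 → |·| = √(454²+2000²) = √4206116 ≈ 2050.9, ∠ = arctan(2000/454) ≈ 77.21°
pole (s+200): 200 + j2000 → |·| = √(200²+2000²) = √4040000 ≈ 2010, ∠ = arctan(2000/200) ≈ 84.29°
pole (s+250): 250 + j2000 → |·| = √(250²+2000²) = √4062500 ≈ 2015.6, ∠ = arctan(2000/250) ≈ 82.87°
pole at origin: |s| = 2000, ∠ = 90.00° (in denominator)
|L| = 50 · 4.1018e+06 / 8.1027e+09 ≈ 0.025311
Gain = 20 log₁₀(0.025311) ≈ -31.93 dB
∠L = 167.10° − 257.16° = -90.06°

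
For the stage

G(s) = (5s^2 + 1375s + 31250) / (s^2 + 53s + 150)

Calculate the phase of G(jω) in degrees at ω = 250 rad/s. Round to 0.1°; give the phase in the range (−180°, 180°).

Substitute s = j250:
Numerator: 5(j250)^2 + 1375(j250) + 31250 = -281250 + j343750
Denominator: (j250)^2 + 53(j250) + 150 = -62350 + j13250
|N| = √(281250² + 343750²) ≈ 4.4415e+05, ∠N ≈ 129.29°
|D| = √(62350² + 13250²) ≈ 63742, ∠D ≈ 168.00°
∠G = 129.29° − 168.00° = -38.71°

-38.7°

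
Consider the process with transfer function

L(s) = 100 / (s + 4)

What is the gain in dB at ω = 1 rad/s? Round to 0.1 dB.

Substitute s = j1:
Numerator: 100 = 100 + j0
Denominator: (j1) + 4 = 4 + j1
|N| = √(100² + 0²) ≈ 100, ∠N ≈ 0.00°
|D| = √(4² + 1²) ≈ 4.1231, ∠D ≈ 14.04°
|L| = 100 / 4.1231 ≈ 24.254
Gain = 20 log₁₀(24.254) ≈ 27.70 dB

27.7 dB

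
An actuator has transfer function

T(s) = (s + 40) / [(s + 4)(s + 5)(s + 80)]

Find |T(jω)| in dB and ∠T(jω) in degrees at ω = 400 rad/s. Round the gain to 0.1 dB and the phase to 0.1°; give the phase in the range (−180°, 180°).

-104.2 dB, -173.1°

At s = jω = j400:
zero (s+40): 40 + j400 → |·| = √(40²+400²) = √161600 ≈ 402, ∠ = arctan(400/40) ≈ 84.29°
pole (s+4): 4 + j400 → |·| = √(4²+400²) = √160016 ≈ 400.02, ∠ = arctan(400/4) ≈ 89.43°
pole (s+5): 5 + j400 → |·| = √(5²+400²) = √160025 ≈ 400.03, ∠ = arctan(400/5) ≈ 89.28°
pole (s+80): 80 + j400 → |·| = √(80²+400²) = √166400 ≈ 407.92, ∠ = arctan(400/80) ≈ 78.69°
|T| = 1 · 402 / 6.5275e+07 ≈ 6.1586e-06
Gain = 20 log₁₀(6.1586e-06) ≈ -104.21 dB
∠T = 84.29° − 257.40° = -173.11°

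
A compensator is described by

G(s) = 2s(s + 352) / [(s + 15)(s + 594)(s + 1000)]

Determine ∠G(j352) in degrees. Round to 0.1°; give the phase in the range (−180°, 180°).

At s = jω = j352:
zero (s+352): 352 + j352 → |·| = √(352²+352²) = √247808 ≈ 497.8, ∠ = arctan(352/352) ≈ 45.00°
zero at origin: s = j352 → |·| = 352, ∠ = 90.00°
pole (s+15): 15 + j352 → |·| = √(15²+352²) = √124129 ≈ 352.32, ∠ = arctan(352/15) ≈ 87.56°
pole (s+594): 594 + j352 → |·| = √(594²+352²) = √476740 ≈ 690.46, ∠ = arctan(352/594) ≈ 30.65°
pole (s+1000): 1000 + j352 → |·| = √(1000²+352²) = √1123904 ≈ 1060.1, ∠ = arctan(352/1000) ≈ 19.39°
∠G = 135.00° − 137.60° = -2.60°

-2.6°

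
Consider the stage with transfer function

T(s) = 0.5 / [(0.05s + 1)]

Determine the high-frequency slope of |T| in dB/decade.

Each pole contributes −20 dB/decade at high frequency; each zero contributes +20 dB/decade.
Net: 0 zero(s) − 1 pole(s) → -20 dB/decade.

-20 dB/decade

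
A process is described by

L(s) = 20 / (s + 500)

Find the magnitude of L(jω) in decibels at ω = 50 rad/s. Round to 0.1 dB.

-28.0 dB

Substitute s = j50:
Numerator: 20 = 20 + j0
Denominator: (j50) + 500 = 500 + j50
|N| = √(20² + 0²) ≈ 20, ∠N ≈ 0.00°
|D| = √(500² + 50²) ≈ 502.49, ∠D ≈ 5.71°
|L| = 20 / 502.49 ≈ 0.039802
Gain = 20 log₁₀(0.039802) ≈ -28.00 dB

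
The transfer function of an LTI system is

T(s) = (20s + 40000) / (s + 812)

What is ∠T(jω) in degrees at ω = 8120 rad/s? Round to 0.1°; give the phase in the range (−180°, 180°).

-8.1°

Substitute s = j8120:
Numerator: 20(j8120) + 40000 = 40000 + j162400
Denominator: (j8120) + 812 = 812 + j8120
|N| = √(40000² + 162400²) ≈ 1.6725e+05, ∠N ≈ 76.16°
|D| = √(812² + 8120²) ≈ 8160.5, ∠D ≈ 84.29°
∠T = 76.16° − 84.29° = -8.13°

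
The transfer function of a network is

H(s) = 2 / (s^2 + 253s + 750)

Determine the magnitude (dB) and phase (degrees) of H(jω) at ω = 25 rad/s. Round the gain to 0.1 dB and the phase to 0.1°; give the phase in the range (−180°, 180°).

Substitute s = j25:
Numerator: 2 = 2 + j0
Denominator: (j25)^2 + 253(j25) + 750 = 125 + j6325
|N| = √(2² + 0²) ≈ 2, ∠N ≈ 0.00°
|D| = √(125² + 6325²) ≈ 6326.2, ∠D ≈ 88.87°
|H| = 2 / 6326.2 ≈ 0.00031615
Gain = 20 log₁₀(0.00031615) ≈ -70.00 dB
∠H = 0.00° − 88.87° = -88.87°

-70.0 dB, -88.9°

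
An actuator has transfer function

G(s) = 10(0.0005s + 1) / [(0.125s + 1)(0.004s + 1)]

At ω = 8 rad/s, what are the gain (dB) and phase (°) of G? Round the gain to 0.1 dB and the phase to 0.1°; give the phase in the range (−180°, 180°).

At ω = 8 rad/s:
zero (1 + j8·0.0005) = 1 + j0.004 → |·| ≈ 1, ∠ ≈ 0.23°
pole (1 + j8·0.125) = 1 + j1 → |·| ≈ 1.4142, ∠ ≈ 45.00°
pole (1 + j8·0.004) = 1 + j0.032 → |·| ≈ 1.0005, ∠ ≈ 1.83°
|G| = 10 · 1 / (1.4142 · 1.0005) ≈ 7.0676
Gain = 20 log₁₀(7.0676) ≈ 16.99 dB
∠G = (0.23°) − (45.00° + 1.83°) = -46.60°

17.0 dB, -46.6°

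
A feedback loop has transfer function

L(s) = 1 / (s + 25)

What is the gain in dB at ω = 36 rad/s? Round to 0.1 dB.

-32.8 dB

At s = jω = j36:
pole (s+25): 25 + j36 → |·| = √(25²+36²) = √1921 ≈ 43.829, ∠ = arctan(36/25) ≈ 55.22°
|L| = 1 / 43.829 ≈ 0.022816
Gain = 20 log₁₀(0.022816) ≈ -32.84 dB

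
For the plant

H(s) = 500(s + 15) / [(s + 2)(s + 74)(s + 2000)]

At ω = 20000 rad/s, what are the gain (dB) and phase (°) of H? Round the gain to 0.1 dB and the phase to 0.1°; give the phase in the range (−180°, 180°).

At s = jω = j20000:
zero (s+15): 15 + j20000 → |·| = √(15²+20000²) = √400000225 ≈ 20000, ∠ = arctan(20000/15) ≈ 89.96°
pole (s+2): 2 + j20000 → |·| = √(2²+20000²) = √400000004 ≈ 20000, ∠ = arctan(20000/2) ≈ 89.99°
pole (s+74): 74 + j20000 → |·| = √(74²+20000²) = √400005476 ≈ 20000, ∠ = arctan(20000/74) ≈ 89.79°
pole (s+2000): 2000 + j20000 → |·| = √(2000²+20000²) = √404000000 ≈ 20100, ∠ = arctan(20000/2000) ≈ 84.29°
|H| = 500 · 20000 / 8.04e+12 ≈ 1.2438e-06
Gain = 20 log₁₀(1.2438e-06) ≈ -118.10 dB
∠H = 89.96° − 264.07° = -174.11°

-118.1 dB, -174.1°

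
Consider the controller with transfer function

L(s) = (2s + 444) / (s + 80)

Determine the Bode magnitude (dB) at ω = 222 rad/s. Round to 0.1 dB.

Substitute s = j222:
Numerator: 2(j222) + 444 = 444 + j444
Denominator: (j222) + 80 = 80 + j222
|N| = √(444² + 444²) ≈ 627.91, ∠N ≈ 45.00°
|D| = √(80² + 222²) ≈ 235.97, ∠D ≈ 70.18°
|L| = 627.91 / 235.97 ≈ 2.661
Gain = 20 log₁₀(2.661) ≈ 8.50 dB

8.5 dB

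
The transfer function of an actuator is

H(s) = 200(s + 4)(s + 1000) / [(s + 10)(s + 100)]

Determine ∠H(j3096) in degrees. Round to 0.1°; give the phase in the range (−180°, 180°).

At s = jω = j3096:
zero (s+4): 4 + j3096 → |·| = √(4²+3096²) = √9585232 ≈ 3096, ∠ = arctan(3096/4) ≈ 89.93°
zero (s+1000): 1000 + j3096 → |·| = √(1000²+3096²) = √10585216 ≈ 3253.5, ∠ = arctan(3096/1000) ≈ 72.10°
pole (s+10): 10 + j3096 → |·| = √(10²+3096²) = √9585316 ≈ 3096, ∠ = arctan(3096/10) ≈ 89.81°
pole (s+100): 100 + j3096 → |·| = √(100²+3096²) = √9595216 ≈ 3097.6, ∠ = arctan(3096/100) ≈ 88.15°
∠H = 162.03° − 177.96° = -15.93°

-15.9°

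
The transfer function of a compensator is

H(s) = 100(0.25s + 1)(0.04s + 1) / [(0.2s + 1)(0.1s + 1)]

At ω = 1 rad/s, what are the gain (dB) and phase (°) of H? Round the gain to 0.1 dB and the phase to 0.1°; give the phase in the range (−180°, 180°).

40.1 dB, -0.7°

At ω = 1 rad/s:
zero (1 + j1·0.25) = 1 + j0.25 → |·| ≈ 1.0308, ∠ ≈ 14.04°
zero (1 + j1·0.04) = 1 + j0.04 → |·| ≈ 1.0008, ∠ ≈ 2.29°
pole (1 + j1·0.2) = 1 + j0.2 → |·| ≈ 1.0198, ∠ ≈ 11.31°
pole (1 + j1·0.1) = 1 + j0.1 → |·| ≈ 1.005, ∠ ≈ 5.71°
|H| = 100 · 1.0308 · 1.0008 / (1.0198 · 1.005) ≈ 100.66
Gain = 20 log₁₀(100.66) ≈ 40.06 dB
∠H = (14.04° + 2.29°) − (11.31° + 5.71°) = -0.69°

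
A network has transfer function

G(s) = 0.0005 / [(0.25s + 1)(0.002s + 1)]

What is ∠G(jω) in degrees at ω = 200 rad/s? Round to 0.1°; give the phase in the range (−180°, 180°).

At ω = 200 rad/s:
pole (1 + j200·0.25) = 1 + j50 → |·| ≈ 50.01, ∠ ≈ 88.85°
pole (1 + j200·0.002) = 1 + j0.4 → |·| ≈ 1.077, ∠ ≈ 21.80°
∠G = (0°) − (88.85° + 21.80°) = -110.65°

-110.7°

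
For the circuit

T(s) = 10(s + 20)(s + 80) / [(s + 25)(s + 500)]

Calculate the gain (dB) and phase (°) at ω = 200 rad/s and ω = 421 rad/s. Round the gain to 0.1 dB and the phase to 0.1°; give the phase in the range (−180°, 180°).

At s = jω = j200:
zero (s+20): 20 + j200 → |·| = √(20²+200²) = √40400 ≈ 201, ∠ = arctan(200/20) ≈ 84.29°
zero (s+80): 80 + j200 → |·| = √(80²+200²) = √46400 ≈ 215.41, ∠ = arctan(200/80) ≈ 68.20°
pole (s+25): 25 + j200 → |·| = √(25²+200²) = √40625 ≈ 201.56, ∠ = arctan(200/25) ≈ 82.87°
pole (s+500): 500 + j200 → |·| = √(500²+200²) = √290000 ≈ 538.52, ∠ = arctan(200/500) ≈ 21.80°
|T| = 10 · 43297 / 1.0854e+05 ≈ 3.989
Gain = 20 log₁₀(3.989) ≈ 12.02 dB
∠T = 152.49° − 104.67° = 47.82°

At s = jω = j421:
zero (s+20): 20 + j421 → |·| = √(20²+421²) = √177641 ≈ 421.47, ∠ = arctan(421/20) ≈ 87.28°
zero (s+80): 80 + j421 → |·| = √(80²+421²) = √183641 ≈ 428.53, ∠ = arctan(421/80) ≈ 79.24°
pole (s+25): 25 + j421 → |·| = √(25²+421²) = √177866 ≈ 421.74, ∠ = arctan(421/25) ≈ 86.60°
pole (s+500): 500 + j421 → |·| = √(500²+421²) = √427241 ≈ 653.64, ∠ = arctan(421/500) ≈ 40.10°
|T| = 10 · 1.8061e+05 / 2.7567e+05 ≈ 6.5517
Gain = 20 log₁₀(6.5517) ≈ 16.33 dB
∠T = 166.52° − 126.70° = 39.82°

ω = 200: 12.0 dB, 47.8°; ω = 421: 16.3 dB, 39.8°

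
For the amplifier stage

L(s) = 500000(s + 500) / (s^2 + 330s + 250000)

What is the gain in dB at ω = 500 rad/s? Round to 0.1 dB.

At s = jω = j500:
zero (s+500): 500 + j500 → |·| = √(500²+500²) = √500000 ≈ 707.11, ∠ = arctan(500/500) ≈ 45.00°
quadratic: (j500)² + 330·j500 + 250000 = 0 + j165000 → |·| ≈ 1.65e+05, ∠ ≈ 90.00°
|L| = 500000 · 707.11 / 1.65e+05 ≈ 2142.8
Gain = 20 log₁₀(2142.8) ≈ 66.62 dB

66.6 dB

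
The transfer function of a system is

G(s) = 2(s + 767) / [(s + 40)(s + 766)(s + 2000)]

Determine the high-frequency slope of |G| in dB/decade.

Each pole contributes −20 dB/decade at high frequency; each zero contributes +20 dB/decade.
Net: 1 zero(s) − 3 pole(s) → -40 dB/decade.

-40 dB/decade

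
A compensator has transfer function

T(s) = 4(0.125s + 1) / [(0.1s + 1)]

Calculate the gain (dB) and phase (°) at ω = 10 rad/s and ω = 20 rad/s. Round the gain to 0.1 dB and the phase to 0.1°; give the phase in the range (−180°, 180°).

ω = 10: 13.1 dB, 6.3°; ω = 20: 13.7 dB, 4.8°

At ω = 10 rad/s:
zero (1 + j10·0.125) = 1 + j1.25 → |·| ≈ 1.6008, ∠ ≈ 51.34°
pole (1 + j10·0.1) = 1 + j1 → |·| ≈ 1.4142, ∠ ≈ 45.00°
|T| = 4 · 1.6008 / (1.4142) ≈ 4.5278
Gain = 20 log₁₀(4.5278) ≈ 13.12 dB
∠T = (51.34°) − (45.00°) = 6.34°

At ω = 20 rad/s:
zero (1 + j20·0.125) = 1 + j2.5 → |·| ≈ 2.6926, ∠ ≈ 68.20°
pole (1 + j20·0.1) = 1 + j2 → |·| ≈ 2.2361, ∠ ≈ 63.43°
|T| = 4 · 2.6926 / (2.2361) ≈ 4.8166
Gain = 20 log₁₀(4.8166) ≈ 13.65 dB
∠T = (68.20°) − (63.43°) = 4.77°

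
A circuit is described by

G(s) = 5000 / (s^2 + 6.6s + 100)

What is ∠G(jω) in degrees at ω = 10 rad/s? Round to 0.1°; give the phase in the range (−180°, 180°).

At s = jω = j10:
quadratic: (j10)² + 6.6·j10 + 100 = 0 + j66 → |·| ≈ 66, ∠ ≈ 90.00°
∠G = 0.00° − 90.00° = -90.00°

-90.0°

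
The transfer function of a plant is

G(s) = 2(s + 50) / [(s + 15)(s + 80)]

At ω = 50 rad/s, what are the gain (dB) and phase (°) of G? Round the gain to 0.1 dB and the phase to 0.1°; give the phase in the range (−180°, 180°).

At s = jω = j50:
zero (s+50): 50 + j50 → |·| = √(50²+50²) = √5000 ≈ 70.711, ∠ = arctan(50/50) ≈ 45.00°
pole (s+15): 15 + j50 → |·| = √(15²+50²) = √2725 ≈ 52.202, ∠ = arctan(50/15) ≈ 73.30°
pole (s+80): 80 + j50 → |·| = √(80²+50²) = √8900 ≈ 94.34, ∠ = arctan(50/80) ≈ 32.01°
|G| = 2 · 70.711 / 4924.7 ≈ 0.028717
Gain = 20 log₁₀(0.028717) ≈ -30.84 dB
∠G = 45.00° − 105.31° = -60.31°

-30.8 dB, -60.3°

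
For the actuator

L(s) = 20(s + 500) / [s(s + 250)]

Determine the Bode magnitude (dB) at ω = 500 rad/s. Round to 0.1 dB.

-25.9 dB

At s = jω = j500:
zero (s+500): 500 + j500 → |·| = √(500²+500²) = √500000 ≈ 707.11, ∠ = arctan(500/500) ≈ 45.00°
pole (s+250): 250 + j500 → |·| = √(250²+500²) = √312500 ≈ 559.02, ∠ = arctan(500/250) ≈ 63.43°
pole at origin: |s| = 500, ∠ = 90.00° (in denominator)
|L| = 20 · 707.11 / 2.7951e+05 ≈ 0.050596
Gain = 20 log₁₀(0.050596) ≈ -25.92 dB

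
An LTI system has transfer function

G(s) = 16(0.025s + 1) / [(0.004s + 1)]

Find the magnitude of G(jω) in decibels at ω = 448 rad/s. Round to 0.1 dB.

At ω = 448 rad/s:
zero (1 + j448·0.025) = 1 + j11.2 → |·| ≈ 11.245, ∠ ≈ 84.90°
pole (1 + j448·0.004) = 1 + j1.792 → |·| ≈ 2.0521, ∠ ≈ 60.84°
|G| = 16 · 11.245 / (2.0521) ≈ 87.676
Gain = 20 log₁₀(87.676) ≈ 38.86 dB

38.9 dB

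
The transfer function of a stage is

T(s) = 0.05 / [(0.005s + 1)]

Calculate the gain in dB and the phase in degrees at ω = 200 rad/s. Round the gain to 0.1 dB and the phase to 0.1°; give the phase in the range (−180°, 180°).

At ω = 200 rad/s:
pole (1 + j200·0.005) = 1 + j1 → |·| ≈ 1.4142, ∠ ≈ 45.00°
|T| = 0.05 · 1 / (1.4142) ≈ 0.035356
Gain = 20 log₁₀(0.035356) ≈ -29.03 dB
∠T = (0°) − (45.00°) = -45.00°

-29.0 dB, -45.0°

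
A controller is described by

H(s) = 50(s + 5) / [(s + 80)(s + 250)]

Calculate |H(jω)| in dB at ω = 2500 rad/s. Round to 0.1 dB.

At s = jω = j2500:
zero (s+5): 5 + j2500 → |·| = √(5²+2500²) = √6250025 ≈ 2500, ∠ = arctan(2500/5) ≈ 89.89°
pole (s+80): 80 + j2500 → |·| = √(80²+2500²) = √6256400 ≈ 2501.3, ∠ = arctan(2500/80) ≈ 88.17°
pole (s+250): 250 + j2500 → |·| = √(250²+2500²) = √6312500 ≈ 2512.5, ∠ = arctan(2500/250) ≈ 84.29°
|H| = 50 · 2500 / 6.2845e+06 ≈ 0.01989
Gain = 20 log₁₀(0.01989) ≈ -34.03 dB

-34.0 dB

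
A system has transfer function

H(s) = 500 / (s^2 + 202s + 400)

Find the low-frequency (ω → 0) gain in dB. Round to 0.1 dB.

1.9 dB

H(0) = 500 / 400 = 1.25
20 log₁₀(1.25) ≈ 1.94 dB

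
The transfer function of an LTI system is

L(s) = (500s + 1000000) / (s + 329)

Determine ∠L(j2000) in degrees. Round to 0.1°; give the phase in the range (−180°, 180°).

Substitute s = j2000:
Numerator: 500(j2000) + 1000000 = 1000000 + j1000000
Denominator: (j2000) + 329 = 329 + j2000
|N| = √(1000000² + 1000000²) ≈ 1.4142e+06, ∠N ≈ 45.00°
|D| = √(329² + 2000²) ≈ 2026.9, ∠D ≈ 80.66°
∠L = 45.00° − 80.66° = -35.66°

-35.7°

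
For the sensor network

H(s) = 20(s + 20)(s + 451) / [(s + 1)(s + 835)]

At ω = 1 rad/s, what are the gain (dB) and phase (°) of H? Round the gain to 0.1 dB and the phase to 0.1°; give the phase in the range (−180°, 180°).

At s = jω = j1:
zero (s+20): 20 + j1 → |·| = √(20²+1²) = √401 ≈ 20.025, ∠ = arctan(1/20) ≈ 2.86°
zero (s+451): 451 + j1 → |·| = √(451²+1²) = √203402 ≈ 451, ∠ = arctan(1/451) ≈ 0.13°
pole (s+1): 1 + j1 → |·| = √(1²+1²) = √2 ≈ 1.4142, ∠ = arctan(1/1) ≈ 45.00°
pole (s+835): 835 + j1 → |·| = √(835²+1²) = √697226 ≈ 835, ∠ = arctan(1/835) ≈ 0.07°
|H| = 20 · 9031.3 / 1180.9 ≈ 152.96
Gain = 20 log₁₀(152.96) ≈ 43.69 dB
∠H = 2.99° − 45.07° = -42.08°

43.7 dB, -42.1°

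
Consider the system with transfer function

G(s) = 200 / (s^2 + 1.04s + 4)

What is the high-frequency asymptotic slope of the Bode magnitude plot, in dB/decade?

Each pole contributes −20 dB/decade at high frequency; each zero contributes +20 dB/decade.
Net: 0 zero(s) − 2 pole(s) → -40 dB/decade.

-40 dB/decade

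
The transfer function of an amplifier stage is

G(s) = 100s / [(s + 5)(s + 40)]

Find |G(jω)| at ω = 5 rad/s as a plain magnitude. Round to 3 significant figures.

1.75

At s = jω = j5:
zero at origin: s = j5 → |·| = 5, ∠ = 90.00°
pole (s+5): 5 + j5 → |·| = √(5²+5²) = √50 ≈ 7.0711, ∠ = arctan(5/5) ≈ 45.00°
pole (s+40): 40 + j5 → |·| = √(40²+5²) = √1625 ≈ 40.311, ∠ = arctan(5/40) ≈ 7.13°
|G| = 100 · 5 / 285.04 ≈ 1.7541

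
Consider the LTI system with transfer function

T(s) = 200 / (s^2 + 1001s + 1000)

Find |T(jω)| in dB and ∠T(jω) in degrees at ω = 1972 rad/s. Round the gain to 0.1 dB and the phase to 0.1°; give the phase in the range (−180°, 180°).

-86.8 dB, -153.1°

Substitute s = j1972:
Numerator: 200 = 200 + j0
Denominator: (j1972)^2 + 1001(j1972) + 1000 = -3887784 + j1973972
|N| = √(200² + 0²) ≈ 200, ∠N ≈ 0.00°
|D| = √(3887784² + 1973972²) ≈ 4.3602e+06, ∠D ≈ 153.08°
|T| = 200 / 4.3602e+06 ≈ 4.5869e-05
Gain = 20 log₁₀(4.5869e-05) ≈ -86.77 dB
∠T = 0.00° − 153.08° = -153.08°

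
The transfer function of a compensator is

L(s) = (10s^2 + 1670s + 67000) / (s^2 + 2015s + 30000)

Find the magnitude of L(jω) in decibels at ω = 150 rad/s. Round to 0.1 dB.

-0.2 dB

Substitute s = j150:
Numerator: 10(j150)^2 + 1670(j150) + 67000 = -158000 + j250500
Denominator: (j150)^2 + 2015(j150) + 30000 = 7500 + j302250
|N| = √(158000² + 250500²) ≈ 2.9617e+05, ∠N ≈ 122.24°
|D| = √(7500² + 302250²) ≈ 3.0234e+05, ∠D ≈ 88.58°
|L| = 2.9617e+05 / 3.0234e+05 ≈ 0.97959
Gain = 20 log₁₀(0.97959) ≈ -0.18 dB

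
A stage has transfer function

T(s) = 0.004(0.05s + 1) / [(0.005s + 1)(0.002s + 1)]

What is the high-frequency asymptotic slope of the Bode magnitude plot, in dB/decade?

Each pole contributes −20 dB/decade at high frequency; each zero contributes +20 dB/decade.
Net: 1 zero(s) − 2 pole(s) → -20 dB/decade.

-20 dB/decade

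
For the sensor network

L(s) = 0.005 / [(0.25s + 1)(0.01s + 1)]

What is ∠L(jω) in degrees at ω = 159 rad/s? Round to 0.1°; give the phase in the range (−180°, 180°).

At ω = 159 rad/s:
pole (1 + j159·0.25) = 1 + j39.75 → |·| ≈ 39.763, ∠ ≈ 88.56°
pole (1 + j159·0.01) = 1 + j1.59 → |·| ≈ 1.8783, ∠ ≈ 57.83°
∠L = (0°) − (88.56° + 57.83°) = -146.39°

-146.4°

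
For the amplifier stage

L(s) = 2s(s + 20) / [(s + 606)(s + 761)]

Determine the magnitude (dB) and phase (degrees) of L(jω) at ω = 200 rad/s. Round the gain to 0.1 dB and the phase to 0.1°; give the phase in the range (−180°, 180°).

-15.9 dB, 141.3°

At s = jω = j200:
zero (s+20): 20 + j200 → |·| = √(20²+200²) = √40400 ≈ 201, ∠ = arctan(200/20) ≈ 84.29°
zero at origin: s = j200 → |·| = 200, ∠ = 90.00°
pole (s+606): 606 + j200 → |·| = √(606²+200²) = √407236 ≈ 638.15, ∠ = arctan(200/606) ≈ 18.26°
pole (s+761): 761 + j200 → |·| = √(761²+200²) = √619121 ≈ 786.84, ∠ = arctan(200/761) ≈ 14.73°
|L| = 2 · 40200 / 5.0212e+05 ≈ 0.16012
Gain = 20 log₁₀(0.16012) ≈ -15.91 dB
∠L = 174.29° − 32.99° = 141.30°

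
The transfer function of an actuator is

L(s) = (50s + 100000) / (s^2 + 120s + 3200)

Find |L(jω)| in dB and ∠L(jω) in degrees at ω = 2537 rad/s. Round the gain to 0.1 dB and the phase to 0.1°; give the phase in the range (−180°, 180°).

Substitute s = j2537:
Numerator: 50(j2537) + 100000 = 100000 + j126850
Denominator: (j2537)^2 + 120(j2537) + 3200 = -6433169 + j304440
|N| = √(100000² + 126850²) ≈ 1.6153e+05, ∠N ≈ 51.75°
|D| = √(6433169² + 304440²) ≈ 6.4404e+06, ∠D ≈ 177.29°
|L| = 1.6153e+05 / 6.4404e+06 ≈ 0.025081
Gain = 20 log₁₀(0.025081) ≈ -32.01 dB
∠L = 51.75° − 177.29° = -125.54°

-32.0 dB, -125.5°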